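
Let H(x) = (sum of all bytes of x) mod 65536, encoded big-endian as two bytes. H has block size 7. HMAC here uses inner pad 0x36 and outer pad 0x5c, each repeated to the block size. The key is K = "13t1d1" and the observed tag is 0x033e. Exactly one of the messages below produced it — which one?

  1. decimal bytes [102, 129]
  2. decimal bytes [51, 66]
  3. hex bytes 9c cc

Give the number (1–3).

1

Key "13t1d1" = 31 33 74 31 64 31 is 6 bytes ≤ B = 7; zero-pad to 7 bytes: K' = 31 33 74 31 64 31 00.
K' ⊕ ipad = 07 05 42 07 52 07 36; K' ⊕ opad = 6d 6f 28 6d 38 6d 5c.
m1: inner = H(07 05 42 07 52 07 36 66 81) = 01 cb; tag = H(6d 6f 28 6d 38 6d 5c 01 cb) = 033e ← matches
m2: inner = H(07 05 42 07 52 07 36 33 42) = 01 59; tag = H(6d 6f 28 6d 38 6d 5c 01 59) = 02cc
m3: inner = H(07 05 42 07 52 07 36 9c cc) = 02 4c; tag = H(6d 6f 28 6d 38 6d 5c 02 4c) = 02c0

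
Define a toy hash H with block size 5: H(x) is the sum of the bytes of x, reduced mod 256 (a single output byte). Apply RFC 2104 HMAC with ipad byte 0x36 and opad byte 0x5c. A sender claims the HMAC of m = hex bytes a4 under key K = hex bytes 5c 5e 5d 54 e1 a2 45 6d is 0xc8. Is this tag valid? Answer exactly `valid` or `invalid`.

Key hex bytes 5c 5e 5d 54 e1 a2 45 6d is 8 bytes > B = 5, so hash it first: H(key) = a0, then zero-pad to 5 bytes: K' = a0 00 00 00 00.
K' ⊕ ipad = 96 36 36 36 36; K' ⊕ opad = fc 5c 5c 5c 5c.
Inner hash: sum = 150+54+54+54+54+164 = 530; mod 256 = 18 → 12.
Outer hash (recomputed tag): sum = 252+92+92+92+92+18 = 638; mod 256 = 126 → 7e.
Recomputed tag = 7e; claimed = c8 → mismatch.

invalid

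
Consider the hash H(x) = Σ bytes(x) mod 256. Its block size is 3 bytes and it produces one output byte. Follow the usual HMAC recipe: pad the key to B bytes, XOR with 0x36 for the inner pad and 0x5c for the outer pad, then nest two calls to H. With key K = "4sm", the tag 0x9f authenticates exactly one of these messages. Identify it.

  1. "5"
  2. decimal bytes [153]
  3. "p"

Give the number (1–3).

1

Key "4sm" = 34 73 6d is exactly B = 3 bytes: K' = 34 73 6d.
K' ⊕ ipad = 02 45 5b; K' ⊕ opad = 68 2f 31.
m1: inner = H(02 45 5b 35) = d7; tag = H(68 2f 31 d7) = 9f ← matches
m2: inner = H(02 45 5b 99) = 3b; tag = H(68 2f 31 3b) = 03
m3: inner = H(02 45 5b 70) = 12; tag = H(68 2f 31 12) = da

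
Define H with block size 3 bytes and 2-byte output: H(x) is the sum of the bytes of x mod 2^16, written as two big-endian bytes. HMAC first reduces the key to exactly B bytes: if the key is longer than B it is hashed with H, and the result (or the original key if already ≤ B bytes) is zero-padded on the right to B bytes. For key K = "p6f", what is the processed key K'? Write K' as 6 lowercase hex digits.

Key "p6f" = 70 36 66 is exactly B = 3 bytes: K' = 70 36 66.

703666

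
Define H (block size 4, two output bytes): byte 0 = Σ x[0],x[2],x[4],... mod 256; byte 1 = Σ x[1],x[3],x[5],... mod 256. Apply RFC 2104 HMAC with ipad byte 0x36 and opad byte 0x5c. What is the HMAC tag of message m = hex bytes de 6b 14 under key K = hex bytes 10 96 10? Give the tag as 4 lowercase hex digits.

Key hex bytes 10 96 10 is 3 bytes ≤ B = 4; zero-pad to 4 bytes: K' = 10 96 10 00.
K' ⊕ ipad = 26 a0 26 36.  K' ⊕ opad = 4c ca 4c 5c.
Inner input = (K'⊕ipad) ∥ m = 26 a0 26 36 ∥ de 6b 14.
Inner hash: even-index sum = 318 mod 256 = 62; odd-index sum = 321 mod 256 = 65 → 3e 41.
Outer input = (K'⊕opad) ∥ inner = 4c ca 4c 5c ∥ 3e 41.
Outer hash (tag): even-index sum = 214 mod 256 = 214; odd-index sum = 359 mod 256 = 103 → d6 67.

d667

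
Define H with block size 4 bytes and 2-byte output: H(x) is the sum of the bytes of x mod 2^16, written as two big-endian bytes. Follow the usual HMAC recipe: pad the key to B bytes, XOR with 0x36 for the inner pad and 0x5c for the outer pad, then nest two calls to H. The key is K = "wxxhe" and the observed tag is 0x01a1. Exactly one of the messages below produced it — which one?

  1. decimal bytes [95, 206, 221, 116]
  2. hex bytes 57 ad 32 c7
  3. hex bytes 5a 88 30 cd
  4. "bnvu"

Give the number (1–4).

Key "wxxhe" = 77 78 78 68 65 is 5 bytes > B = 4, so hash it first: H(key) = 02 34, then zero-pad to 4 bytes: K' = 02 34 00 00.
K' ⊕ ipad = 34 02 36 36; K' ⊕ opad = 5e 68 5c 5c.
m1: inner = H(34 02 36 36 5f ce dd 74) = 03 20; tag = H(5e 68 5c 5c 03 20) = 01a1 ← matches
m2: inner = H(34 02 36 36 57 ad 32 c7) = 02 9f; tag = H(5e 68 5c 5c 02 9f) = 021f
m3: inner = H(34 02 36 36 5a 88 30 cd) = 02 81; tag = H(5e 68 5c 5c 02 81) = 0201
m4: inner = H(34 02 36 36 62 6e 76 75) = 02 5d; tag = H(5e 68 5c 5c 02 5d) = 01dd

1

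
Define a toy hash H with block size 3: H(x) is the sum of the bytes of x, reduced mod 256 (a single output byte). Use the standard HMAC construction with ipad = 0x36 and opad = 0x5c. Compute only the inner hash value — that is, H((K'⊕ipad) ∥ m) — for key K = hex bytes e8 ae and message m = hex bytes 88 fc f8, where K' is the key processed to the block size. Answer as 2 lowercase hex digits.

28

Key hex bytes e8 ae is 2 bytes ≤ B = 3; zero-pad to 3 bytes: K' = e8 ae 00.
K' ⊕ ipad = de 98 36.
Inner input = de 98 36 ∥ 88 fc f8.
Inner hash: sum = 222+152+54+136+252+248 = 1064; mod 256 = 40 → 28.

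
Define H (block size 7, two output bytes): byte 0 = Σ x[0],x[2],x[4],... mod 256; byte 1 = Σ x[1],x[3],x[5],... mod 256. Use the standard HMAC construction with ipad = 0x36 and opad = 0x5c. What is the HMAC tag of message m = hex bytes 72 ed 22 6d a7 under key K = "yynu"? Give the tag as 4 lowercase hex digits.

Key "yynu" = 79 79 6e 75 is 4 bytes ≤ B = 7; zero-pad to 7 bytes: K' = 79 79 6e 75 00 00 00.
K' ⊕ ipad = 4f 4f 58 43 36 36 36.  K' ⊕ opad = 25 25 32 29 5c 5c 5c.
Inner input = (K'⊕ipad) ∥ m = 4f 4f 58 43 36 36 36 ∥ 72 ed 22 6d a7.
Inner hash: even-index sum = 621 mod 256 = 109; odd-index sum = 515 mod 256 = 3 → 6d 03.
Outer input = (K'⊕opad) ∥ inner = 25 25 32 29 5c 5c 5c ∥ 6d 03.
Outer hash (tag): even-index sum = 274 mod 256 = 18; odd-index sum = 279 mod 256 = 23 → 12 17.

1217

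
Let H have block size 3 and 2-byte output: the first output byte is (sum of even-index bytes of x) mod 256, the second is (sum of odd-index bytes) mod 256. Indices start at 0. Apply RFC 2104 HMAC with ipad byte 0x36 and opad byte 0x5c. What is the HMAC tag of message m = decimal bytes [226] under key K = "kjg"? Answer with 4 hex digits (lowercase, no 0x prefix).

Key "kjg" = 6b 6a 67 is exactly B = 3 bytes: K' = 6b 6a 67.
K' ⊕ ipad = 5d 5c 51.  K' ⊕ opad = 37 36 3b.
Inner input = (K'⊕ipad) ∥ m = 5d 5c 51 ∥ e2.
Inner hash: even-index sum = 174 mod 256 = 174; odd-index sum = 318 mod 256 = 62 → ae 3e.
Outer input = (K'⊕opad) ∥ inner = 37 36 3b ∥ ae 3e.
Outer hash (tag): even-index sum = 176 mod 256 = 176; odd-index sum = 228 mod 256 = 228 → b0 e4.

b0e4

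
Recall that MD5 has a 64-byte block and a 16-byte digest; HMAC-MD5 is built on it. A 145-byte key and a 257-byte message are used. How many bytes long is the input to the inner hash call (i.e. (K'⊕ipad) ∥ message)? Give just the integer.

Key is 145 > 64 bytes, so it is hashed to 16 bytes then zero-padded to 64: |K'| = 64.
Inner input = (K'⊕ipad) ∥ m → 64 + 257 = 321 bytes.

321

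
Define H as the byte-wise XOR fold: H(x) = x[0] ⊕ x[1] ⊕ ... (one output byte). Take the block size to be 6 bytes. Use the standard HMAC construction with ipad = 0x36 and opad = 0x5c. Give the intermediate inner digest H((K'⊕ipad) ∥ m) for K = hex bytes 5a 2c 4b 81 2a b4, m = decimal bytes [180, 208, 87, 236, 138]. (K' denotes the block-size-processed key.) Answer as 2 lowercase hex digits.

77

Key hex bytes 5a 2c 4b 81 2a b4 is exactly B = 6 bytes: K' = 5a 2c 4b 81 2a b4.
K' ⊕ ipad = 6c 1a 7d b7 1c 82.
Inner input = 6c 1a 7d b7 1c 82 ∥ b4 d0 57 ec 8a.
Inner hash: XOR 6c⊕1a⊕7d⊕b7⊕1c⊕82⊕b4⊕d0⊕57⊕ec⊕8a = 77.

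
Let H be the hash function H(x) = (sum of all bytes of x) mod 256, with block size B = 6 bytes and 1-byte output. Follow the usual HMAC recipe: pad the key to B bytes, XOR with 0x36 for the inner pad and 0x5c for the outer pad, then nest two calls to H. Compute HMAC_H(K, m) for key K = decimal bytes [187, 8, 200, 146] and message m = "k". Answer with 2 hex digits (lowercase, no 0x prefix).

Key decimal bytes [187, 8, 200, 146] = bb 08 c8 92 is 4 bytes ≤ B = 6; zero-pad to 6 bytes: K' = bb 08 c8 92 00 00.
K' ⊕ ipad = 8d 3e fe a4 36 36.  K' ⊕ opad = e7 54 94 ce 5c 5c.
Inner input = (K'⊕ipad) ∥ m = 8d 3e fe a4 36 36 ∥ 6b.
Inner hash: sum = 141+62+254+164+54+54+107 = 836; mod 256 = 68 → 44.
Outer input = (K'⊕opad) ∥ inner = e7 54 94 ce 5c 5c ∥ 44.
Outer hash (tag): sum = 231+84+148+206+92+92+68 = 921; mod 256 = 153 → 99.

99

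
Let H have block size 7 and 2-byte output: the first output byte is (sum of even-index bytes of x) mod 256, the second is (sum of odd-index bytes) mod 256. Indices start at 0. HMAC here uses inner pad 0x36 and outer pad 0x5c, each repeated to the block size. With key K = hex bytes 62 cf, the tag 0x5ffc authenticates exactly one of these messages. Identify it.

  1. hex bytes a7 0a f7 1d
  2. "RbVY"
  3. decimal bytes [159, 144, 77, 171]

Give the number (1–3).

2

Key hex bytes 62 cf is 2 bytes ≤ B = 7; zero-pad to 7 bytes: K' = 62 cf 00 00 00 00 00.
K' ⊕ ipad = 54 f9 36 36 36 36 36; K' ⊕ opad = 3e 93 5c 5c 5c 5c 5c.
m1: inner = H(54 f9 36 36 36 36 36 a7 0a f7 1d) = 1d 03; tag = H(3e 93 5c 5c 5c 5c 5c 1d 03) = 5568
m2: inner = H(54 f9 36 36 36 36 36 52 62 56 59) = b1 0d; tag = H(3e 93 5c 5c 5c 5c 5c b1 0d) = 5ffc ← matches
m3: inner = H(54 f9 36 36 36 36 36 9f 90 4d ab) = 31 51; tag = H(3e 93 5c 5c 5c 5c 5c 31 51) = a37c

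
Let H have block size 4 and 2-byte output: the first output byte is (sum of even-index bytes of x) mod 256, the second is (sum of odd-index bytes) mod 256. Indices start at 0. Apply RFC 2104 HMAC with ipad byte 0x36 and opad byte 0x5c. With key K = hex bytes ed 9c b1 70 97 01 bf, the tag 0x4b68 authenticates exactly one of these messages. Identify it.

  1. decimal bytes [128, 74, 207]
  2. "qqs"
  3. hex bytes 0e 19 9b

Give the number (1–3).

1

Key hex bytes ed 9c b1 70 97 01 bf is 7 bytes > B = 4, so hash it first: H(key) = f4 0d, then zero-pad to 4 bytes: K' = f4 0d 00 00.
K' ⊕ ipad = c2 3b 36 36; K' ⊕ opad = a8 51 5c 5c.
m1: inner = H(c2 3b 36 36 80 4a cf) = 47 bb; tag = H(a8 51 5c 5c 47 bb) = 4b68 ← matches
m2: inner = H(c2 3b 36 36 71 71 73) = dc e2; tag = H(a8 51 5c 5c dc e2) = e08f
m3: inner = H(c2 3b 36 36 0e 19 9b) = a1 8a; tag = H(a8 51 5c 5c a1 8a) = a537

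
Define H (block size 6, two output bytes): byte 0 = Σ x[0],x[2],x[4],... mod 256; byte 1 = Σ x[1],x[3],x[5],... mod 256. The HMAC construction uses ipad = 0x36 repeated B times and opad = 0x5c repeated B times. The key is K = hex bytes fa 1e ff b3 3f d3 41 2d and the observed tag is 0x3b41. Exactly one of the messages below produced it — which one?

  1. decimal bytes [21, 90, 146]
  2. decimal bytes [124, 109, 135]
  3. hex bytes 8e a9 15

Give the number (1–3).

Key hex bytes fa 1e ff b3 3f d3 41 2d is 8 bytes > B = 6, so hash it first: H(key) = 79 d1, then zero-pad to 6 bytes: K' = 79 d1 00 00 00 00.
K' ⊕ ipad = 4f e7 36 36 36 36; K' ⊕ opad = 25 8d 5c 5c 5c 5c.
m1: inner = H(4f e7 36 36 36 36 15 5a 92) = 62 ad; tag = H(25 8d 5c 5c 5c 5c 62 ad) = 3ff2
m2: inner = H(4f e7 36 36 36 36 7c 6d 87) = be c0; tag = H(25 8d 5c 5c 5c 5c be c0) = 9b05
m3: inner = H(4f e7 36 36 36 36 8e a9 15) = 5e fc; tag = H(25 8d 5c 5c 5c 5c 5e fc) = 3b41 ← matches

3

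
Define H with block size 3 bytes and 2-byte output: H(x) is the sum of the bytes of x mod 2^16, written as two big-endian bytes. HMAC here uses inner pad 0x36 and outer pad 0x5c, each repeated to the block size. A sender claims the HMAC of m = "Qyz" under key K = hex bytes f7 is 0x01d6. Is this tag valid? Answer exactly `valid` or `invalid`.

Key hex bytes f7 is 1 byte ≤ B = 3; zero-pad to 3 bytes: K' = f7 00 00.
K' ⊕ ipad = c1 36 36; K' ⊕ opad = ab 5c 5c.
Inner hash: sum = 193+54+54+81+121+122 = 625 → 02 71.
Outer hash (recomputed tag): sum = 171+92+92+2+113 = 470 → 01 d6.
Recomputed tag = 01d6; claimed = 01d6 → match.

valid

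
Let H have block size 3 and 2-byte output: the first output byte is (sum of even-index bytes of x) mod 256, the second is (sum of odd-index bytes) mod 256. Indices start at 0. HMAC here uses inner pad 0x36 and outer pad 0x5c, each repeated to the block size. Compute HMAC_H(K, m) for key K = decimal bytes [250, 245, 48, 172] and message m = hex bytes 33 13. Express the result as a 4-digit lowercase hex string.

Key decimal bytes [250, 245, 48, 172] = fa f5 30 ac is 4 bytes > B = 3, so hash it first: H(key) = 2a a1, then zero-pad to 3 bytes: K' = 2a a1 00.
K' ⊕ ipad = 1c 97 36.  K' ⊕ opad = 76 fd 5c.
Inner input = (K'⊕ipad) ∥ m = 1c 97 36 ∥ 33 13.
Inner hash: even-index sum = 101 mod 256 = 101; odd-index sum = 202 mod 256 = 202 → 65 ca.
Outer input = (K'⊕opad) ∥ inner = 76 fd 5c ∥ 65 ca.
Outer hash (tag): even-index sum = 412 mod 256 = 156; odd-index sum = 354 mod 256 = 98 → 9c 62.

9c62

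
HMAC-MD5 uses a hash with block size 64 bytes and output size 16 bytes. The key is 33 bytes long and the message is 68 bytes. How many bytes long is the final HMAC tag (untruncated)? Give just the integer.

16

The tag is one MD5 digest: 16 bytes.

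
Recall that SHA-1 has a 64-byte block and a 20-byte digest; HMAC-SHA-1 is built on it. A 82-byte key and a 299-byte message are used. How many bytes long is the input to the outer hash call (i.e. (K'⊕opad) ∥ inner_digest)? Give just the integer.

84

Key is 82 > 64 bytes, so it is hashed to 20 bytes then zero-padded to 64: |K'| = 64.
Outer input = (K'⊕opad) ∥ H(inner) → 64 + 20 = 84 bytes.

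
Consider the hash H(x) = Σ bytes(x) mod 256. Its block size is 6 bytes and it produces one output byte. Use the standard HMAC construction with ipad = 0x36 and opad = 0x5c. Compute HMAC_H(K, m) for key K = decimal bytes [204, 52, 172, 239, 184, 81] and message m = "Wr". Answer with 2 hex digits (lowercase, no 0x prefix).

Key decimal bytes [204, 52, 172, 239, 184, 81] = cc 34 ac ef b8 51 is exactly B = 6 bytes: K' = cc 34 ac ef b8 51.
K' ⊕ ipad = fa 02 9a d9 8e 67.  K' ⊕ opad = 90 68 f0 b3 e4 0d.
Inner input = (K'⊕ipad) ∥ m = fa 02 9a d9 8e 67 ∥ 57 72.
Inner hash: sum = 250+2+154+217+142+103+87+114 = 1069; mod 256 = 45 → 2d.
Outer input = (K'⊕opad) ∥ inner = 90 68 f0 b3 e4 0d ∥ 2d.
Outer hash (tag): sum = 144+104+240+179+228+13+45 = 953; mod 256 = 185 → b9.

b9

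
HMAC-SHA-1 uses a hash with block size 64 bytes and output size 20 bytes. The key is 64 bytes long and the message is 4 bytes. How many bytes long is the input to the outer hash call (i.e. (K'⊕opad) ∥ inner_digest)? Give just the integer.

84

Key is 64 ≤ 64 bytes, zero-padded: |K'| = 64.
Outer input = (K'⊕opad) ∥ H(inner) → 64 + 20 = 84 bytes.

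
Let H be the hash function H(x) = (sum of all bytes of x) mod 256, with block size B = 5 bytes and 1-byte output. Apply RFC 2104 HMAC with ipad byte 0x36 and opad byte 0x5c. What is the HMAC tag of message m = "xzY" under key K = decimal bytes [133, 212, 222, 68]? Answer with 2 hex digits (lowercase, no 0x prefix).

Key decimal bytes [133, 212, 222, 68] = 85 d4 de 44 is 4 bytes ≤ B = 5; zero-pad to 5 bytes: K' = 85 d4 de 44 00.
K' ⊕ ipad = b3 e2 e8 72 36.  K' ⊕ opad = d9 88 82 18 5c.
Inner input = (K'⊕ipad) ∥ m = b3 e2 e8 72 36 ∥ 78 7a 59.
Inner hash: sum = 179+226+232+114+54+120+122+89 = 1136; mod 256 = 112 → 70.
Outer input = (K'⊕opad) ∥ inner = d9 88 82 18 5c ∥ 70.
Outer hash (tag): sum = 217+136+130+24+92+112 = 711; mod 256 = 199 → c7.

c7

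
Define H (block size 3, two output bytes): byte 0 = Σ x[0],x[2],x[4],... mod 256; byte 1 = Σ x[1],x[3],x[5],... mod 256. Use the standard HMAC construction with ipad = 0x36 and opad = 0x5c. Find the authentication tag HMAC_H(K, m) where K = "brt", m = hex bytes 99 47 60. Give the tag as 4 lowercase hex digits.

a30b

Key "brt" = 62 72 74 is exactly B = 3 bytes: K' = 62 72 74.
K' ⊕ ipad = 54 44 42.  K' ⊕ opad = 3e 2e 28.
Inner input = (K'⊕ipad) ∥ m = 54 44 42 ∥ 99 47 60.
Inner hash: even-index sum = 221 mod 256 = 221; odd-index sum = 317 mod 256 = 61 → dd 3d.
Outer input = (K'⊕opad) ∥ inner = 3e 2e 28 ∥ dd 3d.
Outer hash (tag): even-index sum = 163 mod 256 = 163; odd-index sum = 267 mod 256 = 11 → a3 0b.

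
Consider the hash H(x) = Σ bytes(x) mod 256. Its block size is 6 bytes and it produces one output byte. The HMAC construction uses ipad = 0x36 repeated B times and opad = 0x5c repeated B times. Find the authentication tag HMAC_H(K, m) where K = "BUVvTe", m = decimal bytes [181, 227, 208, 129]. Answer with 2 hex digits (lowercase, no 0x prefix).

Key "BUVvTe" = 42 55 56 76 54 65 is exactly B = 6 bytes: K' = 42 55 56 76 54 65.
K' ⊕ ipad = 74 63 60 40 62 53.  K' ⊕ opad = 1e 09 0a 2a 08 39.
Inner input = (K'⊕ipad) ∥ m = 74 63 60 40 62 53 ∥ b5 e3 d0 81.
Inner hash: sum = 116+99+96+64+98+83+181+227+208+129 = 1301; mod 256 = 21 → 15.
Outer input = (K'⊕opad) ∥ inner = 1e 09 0a 2a 08 39 ∥ 15.
Outer hash (tag): sum = 30+9+10+42+8+57+21 = 177 → b1.

b1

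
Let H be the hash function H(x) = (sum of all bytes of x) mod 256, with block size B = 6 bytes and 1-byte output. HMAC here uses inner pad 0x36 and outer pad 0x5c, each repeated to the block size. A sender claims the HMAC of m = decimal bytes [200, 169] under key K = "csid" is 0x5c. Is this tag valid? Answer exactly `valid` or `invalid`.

Key "csid" = 63 73 69 64 is 4 bytes ≤ B = 6; zero-pad to 6 bytes: K' = 63 73 69 64 00 00.
K' ⊕ ipad = 55 45 5f 52 36 36; K' ⊕ opad = 3f 2f 35 38 5c 5c.
Inner hash: sum = 85+69+95+82+54+54+200+169 = 808; mod 256 = 40 → 28.
Outer hash (recomputed tag): sum = 63+47+53+56+92+92+40 = 443; mod 256 = 187 → bb.
Recomputed tag = bb; claimed = 5c → mismatch.

invalid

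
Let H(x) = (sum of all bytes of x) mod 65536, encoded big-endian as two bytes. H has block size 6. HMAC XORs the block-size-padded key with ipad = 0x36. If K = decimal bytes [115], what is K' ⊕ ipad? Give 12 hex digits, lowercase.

453636363636

Key decimal bytes [115] = 73 is 1 byte ≤ B = 6; zero-pad to 6 bytes: K' = 73 00 00 00 00 00.
XOR each byte with 0x36: 73⊕36=45, 00⊕36=36, 00⊕36=36, 00⊕36=36, 00⊕36=36, 00⊕36=36.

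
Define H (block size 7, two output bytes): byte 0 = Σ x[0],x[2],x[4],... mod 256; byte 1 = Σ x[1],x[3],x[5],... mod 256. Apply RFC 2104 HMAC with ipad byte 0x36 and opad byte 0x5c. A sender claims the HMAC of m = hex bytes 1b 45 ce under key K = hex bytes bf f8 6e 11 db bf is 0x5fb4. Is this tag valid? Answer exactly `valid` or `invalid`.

Key hex bytes bf f8 6e 11 db bf is 6 bytes ≤ B = 7; zero-pad to 7 bytes: K' = bf f8 6e 11 db bf 00.
K' ⊕ ipad = 89 ce 58 27 ed 89 36; K' ⊕ opad = e3 a4 32 4d 87 e3 5c.
Inner hash: even-index sum = 585 mod 256 = 73; odd-index sum = 615 mod 256 = 103 → 49 67.
Outer hash (recomputed tag): even-index sum = 607 mod 256 = 95; odd-index sum = 541 mod 256 = 29 → 5f 1d.
Recomputed tag = 5f1d; claimed = 5fb4 → mismatch.

invalid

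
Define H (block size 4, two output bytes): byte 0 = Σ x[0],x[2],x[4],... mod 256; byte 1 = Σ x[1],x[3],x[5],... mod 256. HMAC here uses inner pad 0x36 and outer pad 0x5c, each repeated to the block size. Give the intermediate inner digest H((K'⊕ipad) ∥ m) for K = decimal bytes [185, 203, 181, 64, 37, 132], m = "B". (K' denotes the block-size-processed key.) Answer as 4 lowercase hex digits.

Key decimal bytes [185, 203, 181, 64, 37, 132] = b9 cb b5 40 25 84 is 6 bytes > B = 4, so hash it first: H(key) = 93 8f, then zero-pad to 4 bytes: K' = 93 8f 00 00.
K' ⊕ ipad = a5 b9 36 36.
Inner input = a5 b9 36 36 ∥ 42.
Inner hash: even-index sum = 285 mod 256 = 29; odd-index sum = 239 mod 256 = 239 → 1d ef.

1def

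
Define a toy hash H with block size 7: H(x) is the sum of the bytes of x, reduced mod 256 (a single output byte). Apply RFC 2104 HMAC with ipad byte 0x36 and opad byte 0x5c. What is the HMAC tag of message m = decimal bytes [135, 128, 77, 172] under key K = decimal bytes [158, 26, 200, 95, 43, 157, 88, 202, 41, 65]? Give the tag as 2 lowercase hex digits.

Key decimal bytes [158, 26, 200, 95, 43, 157, 88, 202, 41, 65] = 9e 1a c8 5f 2b 9d 58 ca 29 41 is 10 bytes > B = 7, so hash it first: H(key) = 33, then zero-pad to 7 bytes: K' = 33 00 00 00 00 00 00.
K' ⊕ ipad = 05 36 36 36 36 36 36.  K' ⊕ opad = 6f 5c 5c 5c 5c 5c 5c.
Inner input = (K'⊕ipad) ∥ m = 05 36 36 36 36 36 36 ∥ 87 80 4d ac.
Inner hash: sum = 5+54+54+54+54+54+54+135+128+77+172 = 841; mod 256 = 73 → 49.
Outer input = (K'⊕opad) ∥ inner = 6f 5c 5c 5c 5c 5c 5c ∥ 49.
Outer hash (tag): sum = 111+92+92+92+92+92+92+73 = 736; mod 256 = 224 → e0.

e0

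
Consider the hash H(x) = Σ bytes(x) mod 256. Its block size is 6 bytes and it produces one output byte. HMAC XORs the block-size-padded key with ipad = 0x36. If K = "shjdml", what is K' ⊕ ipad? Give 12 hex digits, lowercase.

455e5c525b5a

Key "shjdml" = 73 68 6a 64 6d 6c is exactly B = 6 bytes: K' = 73 68 6a 64 6d 6c.
XOR each byte with 0x36: 73⊕36=45, 68⊕36=5e, 6a⊕36=5c, 64⊕36=52, 6d⊕36=5b, 6c⊕36=5a.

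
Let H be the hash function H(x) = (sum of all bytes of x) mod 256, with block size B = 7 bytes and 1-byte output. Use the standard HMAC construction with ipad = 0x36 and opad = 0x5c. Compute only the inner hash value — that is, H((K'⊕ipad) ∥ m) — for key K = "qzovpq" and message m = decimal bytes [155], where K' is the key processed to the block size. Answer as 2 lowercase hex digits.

Key "qzovpq" = 71 7a 6f 76 70 71 is 6 bytes ≤ B = 7; zero-pad to 7 bytes: K' = 71 7a 6f 76 70 71 00.
K' ⊕ ipad = 47 4c 59 40 46 47 36.
Inner input = 47 4c 59 40 46 47 36 ∥ 9b.
Inner hash: sum = 71+76+89+64+70+71+54+155 = 650; mod 256 = 138 → 8a.

8a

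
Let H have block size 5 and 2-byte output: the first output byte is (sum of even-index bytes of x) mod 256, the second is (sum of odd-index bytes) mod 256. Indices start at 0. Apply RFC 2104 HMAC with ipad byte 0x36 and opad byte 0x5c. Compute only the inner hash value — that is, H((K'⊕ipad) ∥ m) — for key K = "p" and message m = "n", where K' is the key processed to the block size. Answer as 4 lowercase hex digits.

b2da

Key "p" = 70 is 1 byte ≤ B = 5; zero-pad to 5 bytes: K' = 70 00 00 00 00.
K' ⊕ ipad = 46 36 36 36 36.
Inner input = 46 36 36 36 36 ∥ 6e.
Inner hash: even-index sum = 178 mod 256 = 178; odd-index sum = 218 mod 256 = 218 → b2 da.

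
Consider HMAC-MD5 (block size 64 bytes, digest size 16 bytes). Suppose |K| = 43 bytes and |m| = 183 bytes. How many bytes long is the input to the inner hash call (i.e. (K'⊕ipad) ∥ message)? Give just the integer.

Key is 43 ≤ 64 bytes, zero-padded: |K'| = 64.
Inner input = (K'⊕ipad) ∥ m → 64 + 183 = 247 bytes.

247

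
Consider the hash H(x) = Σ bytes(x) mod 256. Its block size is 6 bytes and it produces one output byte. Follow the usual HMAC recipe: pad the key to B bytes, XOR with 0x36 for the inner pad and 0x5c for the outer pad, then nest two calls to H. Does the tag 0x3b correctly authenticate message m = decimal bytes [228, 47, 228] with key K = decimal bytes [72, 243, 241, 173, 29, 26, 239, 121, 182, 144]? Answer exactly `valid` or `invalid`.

Key decimal bytes [72, 243, 241, 173, 29, 26, 239, 121, 182, 144] = 48 f3 f1 ad 1d 1a ef 79 b6 90 is 10 bytes > B = 6, so hash it first: H(key) = be, then zero-pad to 6 bytes: K' = be 00 00 00 00 00.
K' ⊕ ipad = 88 36 36 36 36 36; K' ⊕ opad = e2 5c 5c 5c 5c 5c.
Inner hash: sum = 136+54+54+54+54+54+228+47+228 = 909; mod 256 = 141 → 8d.
Outer hash (recomputed tag): sum = 226+92+92+92+92+92+141 = 827; mod 256 = 59 → 3b.
Recomputed tag = 3b; claimed = 3b → match.

valid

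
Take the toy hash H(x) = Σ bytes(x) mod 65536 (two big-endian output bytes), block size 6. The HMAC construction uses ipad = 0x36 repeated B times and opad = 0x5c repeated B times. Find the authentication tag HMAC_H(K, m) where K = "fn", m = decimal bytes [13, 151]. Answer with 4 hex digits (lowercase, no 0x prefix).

Key "fn" = 66 6e is 2 bytes ≤ B = 6; zero-pad to 6 bytes: K' = 66 6e 00 00 00 00.
K' ⊕ ipad = 50 58 36 36 36 36.  K' ⊕ opad = 3a 32 5c 5c 5c 5c.
Inner input = (K'⊕ipad) ∥ m = 50 58 36 36 36 36 ∥ 0d 97.
Inner hash: sum = 80+88+54+54+54+54+13+151 = 548 → 02 24.
Outer input = (K'⊕opad) ∥ inner = 3a 32 5c 5c 5c 5c ∥ 02 24.
Outer hash (tag): sum = 58+50+92+92+92+92+2+36 = 514 → 02 02.

0202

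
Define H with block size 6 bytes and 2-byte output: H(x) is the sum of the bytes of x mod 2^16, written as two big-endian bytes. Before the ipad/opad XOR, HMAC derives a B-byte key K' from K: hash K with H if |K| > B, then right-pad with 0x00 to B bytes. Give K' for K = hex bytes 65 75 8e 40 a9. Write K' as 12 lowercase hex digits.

Key hex bytes 65 75 8e 40 a9 is 5 bytes ≤ B = 6; zero-pad to 6 bytes: K' = 65 75 8e 40 a9 00.

65758e40a900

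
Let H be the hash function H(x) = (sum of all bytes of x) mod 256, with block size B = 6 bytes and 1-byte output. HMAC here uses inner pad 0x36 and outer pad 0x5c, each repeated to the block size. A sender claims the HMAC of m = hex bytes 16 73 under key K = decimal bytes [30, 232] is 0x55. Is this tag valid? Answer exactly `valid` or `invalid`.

Key decimal bytes [30, 232] = 1e e8 is 2 bytes ≤ B = 6; zero-pad to 6 bytes: K' = 1e e8 00 00 00 00.
K' ⊕ ipad = 28 de 36 36 36 36; K' ⊕ opad = 42 b4 5c 5c 5c 5c.
Inner hash: sum = 40+222+54+54+54+54+22+115 = 615; mod 256 = 103 → 67.
Outer hash (recomputed tag): sum = 66+180+92+92+92+92+103 = 717; mod 256 = 205 → cd.
Recomputed tag = cd; claimed = 55 → mismatch.

invalid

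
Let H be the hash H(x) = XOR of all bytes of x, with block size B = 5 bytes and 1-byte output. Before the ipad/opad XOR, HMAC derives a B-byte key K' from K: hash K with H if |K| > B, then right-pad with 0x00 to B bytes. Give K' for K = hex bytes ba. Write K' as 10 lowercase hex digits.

ba00000000

Key hex bytes ba is 1 byte ≤ B = 5; zero-pad to 5 bytes: K' = ba 00 00 00 00.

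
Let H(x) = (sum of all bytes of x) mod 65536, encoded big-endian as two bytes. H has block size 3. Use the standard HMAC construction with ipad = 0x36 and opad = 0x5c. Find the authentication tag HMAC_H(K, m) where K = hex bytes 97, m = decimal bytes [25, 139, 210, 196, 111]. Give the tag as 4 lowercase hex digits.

023c

Key hex bytes 97 is 1 byte ≤ B = 3; zero-pad to 3 bytes: K' = 97 00 00.
K' ⊕ ipad = a1 36 36.  K' ⊕ opad = cb 5c 5c.
Inner input = (K'⊕ipad) ∥ m = a1 36 36 ∥ 19 8b d2 c4 6f.
Inner hash: sum = 161+54+54+25+139+210+196+111 = 950 → 03 b6.
Outer input = (K'⊕opad) ∥ inner = cb 5c 5c ∥ 03 b6.
Outer hash (tag): sum = 203+92+92+3+182 = 572 → 02 3c.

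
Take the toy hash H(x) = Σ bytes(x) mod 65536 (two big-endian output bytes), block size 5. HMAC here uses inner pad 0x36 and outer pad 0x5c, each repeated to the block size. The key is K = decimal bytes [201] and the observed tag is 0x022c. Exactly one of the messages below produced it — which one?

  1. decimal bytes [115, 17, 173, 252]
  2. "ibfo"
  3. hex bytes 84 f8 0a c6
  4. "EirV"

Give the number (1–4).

3

Key decimal bytes [201] = c9 is 1 byte ≤ B = 5; zero-pad to 5 bytes: K' = c9 00 00 00 00.
K' ⊕ ipad = ff 36 36 36 36; K' ⊕ opad = 95 5c 5c 5c 5c.
m1: inner = H(ff 36 36 36 36 73 11 ad fc) = 04 04; tag = H(95 5c 5c 5c 5c 04 04) = 020d
m2: inner = H(ff 36 36 36 36 69 62 66 6f) = 03 77; tag = H(95 5c 5c 5c 5c 03 77) = 027f
m3: inner = H(ff 36 36 36 36 84 f8 0a c6) = 04 23; tag = H(95 5c 5c 5c 5c 04 23) = 022c ← matches
m4: inner = H(ff 36 36 36 36 45 69 72 56) = 03 4d; tag = H(95 5c 5c 5c 5c 03 4d) = 0255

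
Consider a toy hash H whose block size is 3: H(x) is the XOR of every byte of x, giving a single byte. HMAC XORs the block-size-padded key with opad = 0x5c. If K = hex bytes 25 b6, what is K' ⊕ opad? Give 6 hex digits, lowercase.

Key hex bytes 25 b6 is 2 bytes ≤ B = 3; zero-pad to 3 bytes: K' = 25 b6 00.
XOR each byte with 0x5c: 25⊕5c=79, b6⊕5c=ea, 00⊕5c=5c.

79ea5c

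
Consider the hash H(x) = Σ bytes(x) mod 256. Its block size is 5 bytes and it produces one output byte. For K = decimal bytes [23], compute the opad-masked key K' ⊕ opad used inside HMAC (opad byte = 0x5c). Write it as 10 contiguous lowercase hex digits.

Key decimal bytes [23] = 17 is 1 byte ≤ B = 5; zero-pad to 5 bytes: K' = 17 00 00 00 00.
XOR each byte with 0x5c: 17⊕5c=4b, 00⊕5c=5c, 00⊕5c=5c, 00⊕5c=5c, 00⊕5c=5c.

4b5c5c5c5c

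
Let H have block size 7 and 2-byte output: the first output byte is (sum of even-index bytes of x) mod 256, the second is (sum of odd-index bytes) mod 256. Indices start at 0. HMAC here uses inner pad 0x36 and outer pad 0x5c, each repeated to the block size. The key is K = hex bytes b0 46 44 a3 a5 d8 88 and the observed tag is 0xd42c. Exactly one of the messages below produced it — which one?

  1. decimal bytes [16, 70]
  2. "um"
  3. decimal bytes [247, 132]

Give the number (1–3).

Key hex bytes b0 46 44 a3 a5 d8 88 is exactly B = 7 bytes: K' = b0 46 44 a3 a5 d8 88.
K' ⊕ ipad = 86 70 72 95 93 ee be; K' ⊕ opad = ec 1a 18 ff f9 84 d4.
m1: inner = H(86 70 72 95 93 ee be 10 46) = 8f 03; tag = H(ec 1a 18 ff f9 84 d4 8f 03) = d42c ← matches
m2: inner = H(86 70 72 95 93 ee be 75 6d) = b6 68; tag = H(ec 1a 18 ff f9 84 d4 b6 68) = 3953
m3: inner = H(86 70 72 95 93 ee be f7 84) = cd ea; tag = H(ec 1a 18 ff f9 84 d4 cd ea) = bb6a

1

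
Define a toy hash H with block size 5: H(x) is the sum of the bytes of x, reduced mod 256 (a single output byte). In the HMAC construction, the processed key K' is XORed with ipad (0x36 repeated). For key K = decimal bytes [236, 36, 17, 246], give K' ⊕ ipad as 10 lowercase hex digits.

da1227c036

Key decimal bytes [236, 36, 17, 246] = ec 24 11 f6 is 4 bytes ≤ B = 5; zero-pad to 5 bytes: K' = ec 24 11 f6 00.
XOR each byte with 0x36: ec⊕36=da, 24⊕36=12, 11⊕36=27, f6⊕36=c0, 00⊕36=36.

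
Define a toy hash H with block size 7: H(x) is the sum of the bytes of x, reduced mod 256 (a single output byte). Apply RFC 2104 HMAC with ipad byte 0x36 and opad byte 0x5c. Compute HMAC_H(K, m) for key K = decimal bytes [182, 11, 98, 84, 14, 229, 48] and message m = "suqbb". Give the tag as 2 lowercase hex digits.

Key decimal bytes [182, 11, 98, 84, 14, 229, 48] = b6 0b 62 54 0e e5 30 is exactly B = 7 bytes: K' = b6 0b 62 54 0e e5 30.
K' ⊕ ipad = 80 3d 54 62 38 d3 06.  K' ⊕ opad = ea 57 3e 08 52 b9 6c.
Inner input = (K'⊕ipad) ∥ m = 80 3d 54 62 38 d3 06 ∥ 73 75 71 62 62.
Inner hash: sum = 128+61+84+98+56+211+6+115+117+113+98+98 = 1185; mod 256 = 161 → a1.
Outer input = (K'⊕opad) ∥ inner = ea 57 3e 08 52 b9 6c ∥ a1.
Outer hash (tag): sum = 234+87+62+8+82+185+108+161 = 927; mod 256 = 159 → 9f.

9f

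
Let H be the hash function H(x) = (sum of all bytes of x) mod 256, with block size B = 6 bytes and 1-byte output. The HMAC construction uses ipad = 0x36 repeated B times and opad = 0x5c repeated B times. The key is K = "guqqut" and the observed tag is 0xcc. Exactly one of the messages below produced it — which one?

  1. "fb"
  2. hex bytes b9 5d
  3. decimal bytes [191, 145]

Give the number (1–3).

2

Key "guqqut" = 67 75 71 71 75 74 is exactly B = 6 bytes: K' = 67 75 71 71 75 74.
K' ⊕ ipad = 51 43 47 47 43 42; K' ⊕ opad = 3b 29 2d 2d 29 28.
m1: inner = H(51 43 47 47 43 42 66 62) = 6f; tag = H(3b 29 2d 2d 29 28 6f) = 7e
m2: inner = H(51 43 47 47 43 42 b9 5d) = bd; tag = H(3b 29 2d 2d 29 28 bd) = cc ← matches
m3: inner = H(51 43 47 47 43 42 bf 91) = f7; tag = H(3b 29 2d 2d 29 28 f7) = 06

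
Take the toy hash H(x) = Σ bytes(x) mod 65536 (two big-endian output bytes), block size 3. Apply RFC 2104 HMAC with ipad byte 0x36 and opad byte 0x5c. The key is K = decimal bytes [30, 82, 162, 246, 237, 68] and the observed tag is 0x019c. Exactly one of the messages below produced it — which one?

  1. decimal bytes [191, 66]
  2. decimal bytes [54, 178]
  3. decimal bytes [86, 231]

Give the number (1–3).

1

Key decimal bytes [30, 82, 162, 246, 237, 68] = 1e 52 a2 f6 ed 44 is 6 bytes > B = 3, so hash it first: H(key) = 03 39, then zero-pad to 3 bytes: K' = 03 39 00.
K' ⊕ ipad = 35 0f 36; K' ⊕ opad = 5f 65 5c.
m1: inner = H(35 0f 36 bf 42) = 01 7b; tag = H(5f 65 5c 01 7b) = 019c ← matches
m2: inner = H(35 0f 36 36 b2) = 01 62; tag = H(5f 65 5c 01 62) = 0183
m3: inner = H(35 0f 36 56 e7) = 01 b7; tag = H(5f 65 5c 01 b7) = 01d8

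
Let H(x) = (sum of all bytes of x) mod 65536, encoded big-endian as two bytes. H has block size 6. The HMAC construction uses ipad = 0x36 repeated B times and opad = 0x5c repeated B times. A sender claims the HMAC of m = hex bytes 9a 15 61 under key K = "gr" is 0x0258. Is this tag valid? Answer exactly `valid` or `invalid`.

valid

Key "gr" = 67 72 is 2 bytes ≤ B = 6; zero-pad to 6 bytes: K' = 67 72 00 00 00 00.
K' ⊕ ipad = 51 44 36 36 36 36; K' ⊕ opad = 3b 2e 5c 5c 5c 5c.
Inner hash: sum = 81+68+54+54+54+54+154+21+97 = 637 → 02 7d.
Outer hash (recomputed tag): sum = 59+46+92+92+92+92+2+125 = 600 → 02 58.
Recomputed tag = 0258; claimed = 0258 → match.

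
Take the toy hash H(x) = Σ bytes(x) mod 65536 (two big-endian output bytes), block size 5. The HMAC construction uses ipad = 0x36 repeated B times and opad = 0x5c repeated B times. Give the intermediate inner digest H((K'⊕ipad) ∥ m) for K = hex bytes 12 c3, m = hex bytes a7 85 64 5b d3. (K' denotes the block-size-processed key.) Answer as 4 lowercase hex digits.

0479

Key hex bytes 12 c3 is 2 bytes ≤ B = 5; zero-pad to 5 bytes: K' = 12 c3 00 00 00.
K' ⊕ ipad = 24 f5 36 36 36.
Inner input = 24 f5 36 36 36 ∥ a7 85 64 5b d3.
Inner hash: sum = 36+245+54+54+54+167+133+100+91+211 = 1145 → 04 79.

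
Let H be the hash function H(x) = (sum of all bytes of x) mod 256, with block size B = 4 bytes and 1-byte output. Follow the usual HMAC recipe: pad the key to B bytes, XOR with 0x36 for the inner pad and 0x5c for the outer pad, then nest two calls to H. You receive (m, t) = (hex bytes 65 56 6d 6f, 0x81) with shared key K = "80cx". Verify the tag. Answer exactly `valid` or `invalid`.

valid

Key "80cx" = 38 30 63 78 is exactly B = 4 bytes: K' = 38 30 63 78.
K' ⊕ ipad = 0e 06 55 4e; K' ⊕ opad = 64 6c 3f 24.
Inner hash: sum = 14+6+85+78+101+86+109+111 = 590; mod 256 = 78 → 4e.
Outer hash (recomputed tag): sum = 100+108+63+36+78 = 385; mod 256 = 129 → 81.
Recomputed tag = 81; claimed = 81 → match.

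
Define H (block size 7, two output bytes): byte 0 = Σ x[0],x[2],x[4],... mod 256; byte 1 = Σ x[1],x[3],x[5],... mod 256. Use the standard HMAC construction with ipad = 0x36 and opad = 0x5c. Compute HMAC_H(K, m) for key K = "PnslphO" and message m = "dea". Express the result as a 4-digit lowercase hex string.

Key "PnslphO" = 50 6e 73 6c 70 68 4f is exactly B = 7 bytes: K' = 50 6e 73 6c 70 68 4f.
K' ⊕ ipad = 66 58 45 5a 46 5e 79.  K' ⊕ opad = 0c 32 2f 30 2c 34 13.
Inner input = (K'⊕ipad) ∥ m = 66 58 45 5a 46 5e 79 ∥ 64 65 61.
Inner hash: even-index sum = 463 mod 256 = 207; odd-index sum = 469 mod 256 = 213 → cf d5.
Outer input = (K'⊕opad) ∥ inner = 0c 32 2f 30 2c 34 13 ∥ cf d5.
Outer hash (tag): even-index sum = 335 mod 256 = 79; odd-index sum = 357 mod 256 = 101 → 4f 65.

4f65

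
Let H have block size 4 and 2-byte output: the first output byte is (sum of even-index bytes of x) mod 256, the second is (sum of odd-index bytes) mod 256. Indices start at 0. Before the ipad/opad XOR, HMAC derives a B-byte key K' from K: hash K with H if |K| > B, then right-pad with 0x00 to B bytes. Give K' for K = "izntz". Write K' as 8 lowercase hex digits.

|K| = 5 > B = 4, so first hash the key.
H(K): even-index sum = 337 mod 256 = 81; odd-index sum = 238 mod 256 = 238 → 51 ee.
Zero-pad H(K) = 51 ee to 4 bytes: K' = 51 ee 00 00.

51ee0000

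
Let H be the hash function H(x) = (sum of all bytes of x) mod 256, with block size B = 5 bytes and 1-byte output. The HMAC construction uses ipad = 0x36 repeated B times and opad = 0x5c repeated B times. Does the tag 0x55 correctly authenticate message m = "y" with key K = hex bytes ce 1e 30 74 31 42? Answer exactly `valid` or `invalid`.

Key hex bytes ce 1e 30 74 31 42 is 6 bytes > B = 5, so hash it first: H(key) = 03, then zero-pad to 5 bytes: K' = 03 00 00 00 00.
K' ⊕ ipad = 35 36 36 36 36; K' ⊕ opad = 5f 5c 5c 5c 5c.
Inner hash: sum = 53+54+54+54+54+121 = 390; mod 256 = 134 → 86.
Outer hash (recomputed tag): sum = 95+92+92+92+92+134 = 597; mod 256 = 85 → 55.
Recomputed tag = 55; claimed = 55 → match.

valid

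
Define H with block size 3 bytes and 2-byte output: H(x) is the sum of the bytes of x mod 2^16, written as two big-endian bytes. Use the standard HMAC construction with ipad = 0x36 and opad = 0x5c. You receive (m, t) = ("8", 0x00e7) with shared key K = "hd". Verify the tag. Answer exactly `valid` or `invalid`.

Key "hd" = 68 64 is 2 bytes ≤ B = 3; zero-pad to 3 bytes: K' = 68 64 00.
K' ⊕ ipad = 5e 52 36; K' ⊕ opad = 34 38 5c.
Inner hash: sum = 94+82+54+56 = 286 → 01 1e.
Outer hash (recomputed tag): sum = 52+56+92+1+30 = 231 → 00 e7.
Recomputed tag = 00e7; claimed = 00e7 → match.

valid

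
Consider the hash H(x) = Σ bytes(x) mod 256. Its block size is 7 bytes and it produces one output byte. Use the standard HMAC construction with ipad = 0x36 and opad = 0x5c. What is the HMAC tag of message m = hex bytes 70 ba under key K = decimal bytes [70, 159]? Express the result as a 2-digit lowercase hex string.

Key decimal bytes [70, 159] = 46 9f is 2 bytes ≤ B = 7; zero-pad to 7 bytes: K' = 46 9f 00 00 00 00 00.
K' ⊕ ipad = 70 a9 36 36 36 36 36.  K' ⊕ opad = 1a c3 5c 5c 5c 5c 5c.
Inner input = (K'⊕ipad) ∥ m = 70 a9 36 36 36 36 36 ∥ 70 ba.
Inner hash: sum = 112+169+54+54+54+54+54+112+186 = 849; mod 256 = 81 → 51.
Outer input = (K'⊕opad) ∥ inner = 1a c3 5c 5c 5c 5c 5c ∥ 51.
Outer hash (tag): sum = 26+195+92+92+92+92+92+81 = 762; mod 256 = 250 → fa.

fa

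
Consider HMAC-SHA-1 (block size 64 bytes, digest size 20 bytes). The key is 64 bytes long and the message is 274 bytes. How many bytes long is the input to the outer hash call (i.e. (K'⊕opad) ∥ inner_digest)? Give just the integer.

Key is 64 ≤ 64 bytes, zero-padded: |K'| = 64.
Outer input = (K'⊕opad) ∥ H(inner) → 64 + 20 = 84 bytes.

84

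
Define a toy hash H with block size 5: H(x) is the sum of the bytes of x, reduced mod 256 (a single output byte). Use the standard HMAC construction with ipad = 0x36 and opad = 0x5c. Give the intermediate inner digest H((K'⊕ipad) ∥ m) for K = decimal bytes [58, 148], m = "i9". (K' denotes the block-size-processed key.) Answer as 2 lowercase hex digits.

Key decimal bytes [58, 148] = 3a 94 is 2 bytes ≤ B = 5; zero-pad to 5 bytes: K' = 3a 94 00 00 00.
K' ⊕ ipad = 0c a2 36 36 36.
Inner input = 0c a2 36 36 36 ∥ 69 39.
Inner hash: sum = 12+162+54+54+54+105+57 = 498; mod 256 = 242 → f2.

f2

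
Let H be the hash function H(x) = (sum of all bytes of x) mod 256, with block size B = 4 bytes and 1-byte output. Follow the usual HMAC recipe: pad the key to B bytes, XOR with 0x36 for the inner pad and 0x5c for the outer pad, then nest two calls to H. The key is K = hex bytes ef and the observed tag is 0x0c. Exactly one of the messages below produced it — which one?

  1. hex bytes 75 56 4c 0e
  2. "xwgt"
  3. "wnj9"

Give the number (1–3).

2

Key hex bytes ef is 1 byte ≤ B = 4; zero-pad to 4 bytes: K' = ef 00 00 00.
K' ⊕ ipad = d9 36 36 36; K' ⊕ opad = b3 5c 5c 5c.
m1: inner = H(d9 36 36 36 75 56 4c 0e) = a0; tag = H(b3 5c 5c 5c a0) = 67
m2: inner = H(d9 36 36 36 78 77 67 74) = 45; tag = H(b3 5c 5c 5c 45) = 0c ← matches
m3: inner = H(d9 36 36 36 77 6e 6a 39) = 03; tag = H(b3 5c 5c 5c 03) = ca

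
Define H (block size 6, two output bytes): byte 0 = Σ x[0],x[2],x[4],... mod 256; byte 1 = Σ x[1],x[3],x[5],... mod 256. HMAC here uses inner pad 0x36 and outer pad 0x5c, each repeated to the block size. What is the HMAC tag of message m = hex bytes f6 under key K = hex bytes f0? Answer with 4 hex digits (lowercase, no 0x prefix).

8cb6

Key hex bytes f0 is 1 byte ≤ B = 6; zero-pad to 6 bytes: K' = f0 00 00 00 00 00.
K' ⊕ ipad = c6 36 36 36 36 36.  K' ⊕ opad = ac 5c 5c 5c 5c 5c.
Inner input = (K'⊕ipad) ∥ m = c6 36 36 36 36 36 ∥ f6.
Inner hash: even-index sum = 552 mod 256 = 40; odd-index sum = 162 mod 256 = 162 → 28 a2.
Outer input = (K'⊕opad) ∥ inner = ac 5c 5c 5c 5c 5c ∥ 28 a2.
Outer hash (tag): even-index sum = 396 mod 256 = 140; odd-index sum = 438 mod 256 = 182 → 8c b6.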